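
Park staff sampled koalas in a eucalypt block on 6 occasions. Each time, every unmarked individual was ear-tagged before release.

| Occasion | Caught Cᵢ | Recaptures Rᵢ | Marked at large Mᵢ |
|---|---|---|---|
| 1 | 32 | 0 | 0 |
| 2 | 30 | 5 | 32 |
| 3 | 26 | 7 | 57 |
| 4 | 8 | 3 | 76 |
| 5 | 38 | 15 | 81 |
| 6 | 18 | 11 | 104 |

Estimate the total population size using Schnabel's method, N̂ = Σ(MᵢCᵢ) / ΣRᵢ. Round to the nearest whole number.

Σ MᵢCᵢ = 0·32 + 32·30 + 57·26 + 76·8 + 81·38 + 104·18 = 0 + 960 + 1482 + 608 + 3078 + 1872 = 8000
Σ Rᵢ = 0 + 5 + 7 + 3 + 15 + 11 = 41
N̂ = 8000 / 41 ≈ 195.1 → 195

N ≈ 195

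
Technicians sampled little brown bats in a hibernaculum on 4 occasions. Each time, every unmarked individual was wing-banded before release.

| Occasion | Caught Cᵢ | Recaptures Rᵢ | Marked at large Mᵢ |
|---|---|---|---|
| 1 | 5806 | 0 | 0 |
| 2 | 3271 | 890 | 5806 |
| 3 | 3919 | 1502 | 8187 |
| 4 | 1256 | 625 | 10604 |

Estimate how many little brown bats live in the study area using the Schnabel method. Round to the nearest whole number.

Σ MᵢCᵢ = 0·5806 + 5806·3271 + 8187·3919 + 10604·1256 = 0 + 18991426 + 32084853 + 13318624 = 64394903
Σ Rᵢ = 0 + 890 + 1502 + 625 = 3017
N̂ = 64394903 / 3017 ≈ 21344.0 → 21344

N ≈ 21,344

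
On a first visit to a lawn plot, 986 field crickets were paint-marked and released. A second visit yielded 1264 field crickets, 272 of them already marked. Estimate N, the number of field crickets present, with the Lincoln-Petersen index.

The marked fraction in the recapture sample should equal the marked fraction in the population: 272/1264 = 986/N.
N = (986 × 1264) / 272 = 1246304 / 272 = 4582

N = 4582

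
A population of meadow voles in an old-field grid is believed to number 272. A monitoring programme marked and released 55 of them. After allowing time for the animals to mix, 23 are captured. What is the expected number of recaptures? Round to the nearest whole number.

expected recaptures ≈ 5

The marked fraction of the population is 55/272, so in a sample of 23 expect C·(M/N) marked.
E[R] = 55 × 23 / 272 = 1265 / 272 ≈ 4.7 → 5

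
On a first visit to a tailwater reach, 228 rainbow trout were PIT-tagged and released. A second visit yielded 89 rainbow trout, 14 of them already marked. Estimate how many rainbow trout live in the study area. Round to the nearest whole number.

If marked individuals mix randomly, R/C ≈ M/N, giving N ≈ M·C/R.
N = (228 × 89) / 14 = 20292 / 14 ≈ 1449.4 → 1449

N ≈ 1449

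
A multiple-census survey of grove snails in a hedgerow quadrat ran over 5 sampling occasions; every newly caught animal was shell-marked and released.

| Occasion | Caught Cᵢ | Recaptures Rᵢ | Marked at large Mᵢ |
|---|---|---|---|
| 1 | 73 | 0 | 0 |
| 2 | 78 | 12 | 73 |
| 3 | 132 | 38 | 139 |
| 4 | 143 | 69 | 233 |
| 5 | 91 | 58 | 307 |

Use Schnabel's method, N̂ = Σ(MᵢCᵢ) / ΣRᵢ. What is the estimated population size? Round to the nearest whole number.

Σ MᵢCᵢ = 0·73 + 73·78 + 139·132 + 233·143 + 307·91 = 0 + 5694 + 18348 + 33319 + 27937 = 85298
Σ Rᵢ = 0 + 12 + 38 + 69 + 58 = 177
N̂ = 85298 / 177 ≈ 481.9 → 482

N ≈ 482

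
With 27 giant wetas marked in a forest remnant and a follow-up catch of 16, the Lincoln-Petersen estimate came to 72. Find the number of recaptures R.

R = 6

From N = M·C/R: R = M·C / N = 27·16 / 72 = 432 / 72 = 6.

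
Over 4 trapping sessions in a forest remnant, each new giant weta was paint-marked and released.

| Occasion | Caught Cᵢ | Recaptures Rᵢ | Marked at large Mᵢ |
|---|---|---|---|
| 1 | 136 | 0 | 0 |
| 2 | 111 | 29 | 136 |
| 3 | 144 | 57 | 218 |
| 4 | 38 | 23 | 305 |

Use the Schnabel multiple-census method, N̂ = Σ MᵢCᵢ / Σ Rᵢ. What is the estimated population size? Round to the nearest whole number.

N ≈ 533

Σ MᵢCᵢ = 0·136 + 136·111 + 218·144 + 305·38 = 0 + 15096 + 31392 + 11590 = 58078
Σ Rᵢ = 0 + 29 + 57 + 23 = 109
N̂ = 58078 / 109 ≈ 532.8 → 533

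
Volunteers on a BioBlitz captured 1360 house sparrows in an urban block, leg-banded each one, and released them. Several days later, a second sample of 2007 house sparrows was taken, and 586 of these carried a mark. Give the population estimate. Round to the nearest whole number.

N ≈ 4658

The marked fraction in the recapture sample should equal the marked fraction in the population: 586/2007 = 1360/N.
N = (1360 × 2007) / 586 = 2729520 / 586 ≈ 4657.9 → 4658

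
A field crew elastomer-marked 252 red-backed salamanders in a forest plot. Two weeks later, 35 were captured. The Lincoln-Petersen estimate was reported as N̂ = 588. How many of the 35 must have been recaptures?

R = 15

From N = M·C/R: R = M·C / N = 252·35 / 588 = 8820 / 588 = 15.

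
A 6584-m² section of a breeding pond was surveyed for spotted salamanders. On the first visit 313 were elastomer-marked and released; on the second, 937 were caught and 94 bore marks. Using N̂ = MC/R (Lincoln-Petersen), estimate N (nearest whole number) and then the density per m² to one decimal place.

N̂ = 313·937/94 = 293281/94 ≈ 3120.0 → 3120
Density = N̂ / area = 3120 / 6584 ≈ 0.47 → 0.5 per m²

density ≈ 0.5 spotted salamanders per m²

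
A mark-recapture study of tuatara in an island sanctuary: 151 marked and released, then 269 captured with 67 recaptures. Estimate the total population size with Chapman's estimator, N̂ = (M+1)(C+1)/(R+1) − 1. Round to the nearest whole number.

N̂ = (151+1)(269+1)/(67+1) − 1 = 152·270/68 − 1
= 41040/68 − 1 ≈ 603.5 − 1 ≈ 602.5 → 603

N ≈ 603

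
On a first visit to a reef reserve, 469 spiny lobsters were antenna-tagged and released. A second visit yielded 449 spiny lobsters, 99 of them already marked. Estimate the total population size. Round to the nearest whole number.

N ≈ 2127

The marked fraction in the recapture sample should equal the marked fraction in the population: 99/449 = 469/N.
N = (469 × 449) / 99 = 210581 / 99 ≈ 2127.1 → 2127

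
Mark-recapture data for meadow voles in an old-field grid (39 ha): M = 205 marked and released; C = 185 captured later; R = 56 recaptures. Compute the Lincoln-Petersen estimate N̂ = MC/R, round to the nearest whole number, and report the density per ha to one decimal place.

density ≈ 17.4 meadow voles per ha

N̂ = 205·185/56 = 37925/56 ≈ 677.2 → 677
Density = N̂ / area = 677 / 39 ≈ 17.36 → 17.4 per ha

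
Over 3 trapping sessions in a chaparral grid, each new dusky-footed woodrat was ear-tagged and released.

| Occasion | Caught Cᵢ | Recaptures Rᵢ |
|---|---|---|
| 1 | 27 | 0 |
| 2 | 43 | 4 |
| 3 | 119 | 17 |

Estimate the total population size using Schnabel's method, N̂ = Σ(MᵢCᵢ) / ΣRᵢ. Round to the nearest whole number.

N ≈ 429

Marked at large before each occasion: Mᵢ = Σⱼ<ᵢ (Cⱼ − Rⱼ) → M1=0, M2=27, M3=66
Σ MᵢCᵢ = 0·27 + 27·43 + 66·119 = 0 + 1161 + 7854 = 9015
Σ Rᵢ = 0 + 4 + 17 = 21
N̂ = 9015 / 21 ≈ 429.3 → 429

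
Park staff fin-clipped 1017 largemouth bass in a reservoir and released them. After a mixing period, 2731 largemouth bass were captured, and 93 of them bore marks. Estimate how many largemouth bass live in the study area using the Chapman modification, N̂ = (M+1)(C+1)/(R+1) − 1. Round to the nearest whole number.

N̂ = (1017+1)(2731+1)/(93+1) − 1 = 1018·2732/94 − 1
= 2781176/94 − 1 ≈ 29587.0 − 1 ≈ 29586.0 → 29586

N ≈ 29,586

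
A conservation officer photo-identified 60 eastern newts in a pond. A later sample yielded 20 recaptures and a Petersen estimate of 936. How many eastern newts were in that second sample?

C = 312

From N = M·C/R: C = N·R / M = 936·20 / 60 = 18720 / 60 = 312.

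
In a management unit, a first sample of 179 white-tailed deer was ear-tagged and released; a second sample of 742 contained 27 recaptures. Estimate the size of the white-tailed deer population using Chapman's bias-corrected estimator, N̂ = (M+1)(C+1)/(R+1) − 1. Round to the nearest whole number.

N ≈ 4775

N̂ = (179+1)(742+1)/(27+1) − 1 = 180·743/28 − 1
= 133740/28 − 1 ≈ 4776.4 − 1 ≈ 4775.4 → 4775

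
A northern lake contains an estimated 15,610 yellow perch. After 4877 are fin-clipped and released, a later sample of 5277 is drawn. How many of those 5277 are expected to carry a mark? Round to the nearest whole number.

Expected recaptures E[R] = M·C / N.
E[R] = 4877 × 5277 / 15610 = 25735929 / 15610 ≈ 1648.7 → 1649

expected recaptures ≈ 1649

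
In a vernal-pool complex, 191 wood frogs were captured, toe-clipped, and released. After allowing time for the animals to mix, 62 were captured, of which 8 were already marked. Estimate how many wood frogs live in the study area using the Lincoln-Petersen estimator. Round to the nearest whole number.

N = (191 × 62) / 8 = 11842 / 8 ≈ 1480.2 → 1480

N ≈ 1480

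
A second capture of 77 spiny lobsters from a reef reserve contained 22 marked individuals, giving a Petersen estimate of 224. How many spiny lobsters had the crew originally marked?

M = 64

From N = M·C/R: M = N·R / C = 224·22 / 77 = 4928 / 77 = 64.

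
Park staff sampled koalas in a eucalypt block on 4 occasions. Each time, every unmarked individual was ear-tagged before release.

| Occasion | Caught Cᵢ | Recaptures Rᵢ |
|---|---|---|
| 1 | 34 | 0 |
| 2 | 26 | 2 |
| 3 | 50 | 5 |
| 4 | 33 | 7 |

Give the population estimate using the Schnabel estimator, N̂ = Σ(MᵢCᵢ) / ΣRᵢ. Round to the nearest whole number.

Marked at large before each occasion: Mᵢ = Σⱼ<ᵢ (Cⱼ − Rⱼ) → M1=0, M2=34, M3=58, M4=103
Σ MᵢCᵢ = 0·34 + 34·26 + 58·50 + 103·33 = 0 + 884 + 2900 + 3399 = 7183
Σ Rᵢ = 0 + 2 + 5 + 7 = 14
N̂ = 7183 / 14 ≈ 513.1 → 513

N ≈ 513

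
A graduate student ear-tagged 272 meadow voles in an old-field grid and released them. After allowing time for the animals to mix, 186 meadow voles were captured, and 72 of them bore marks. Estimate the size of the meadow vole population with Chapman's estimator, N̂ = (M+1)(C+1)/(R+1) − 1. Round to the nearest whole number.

N̂ = (272+1)(186+1)/(72+1) − 1 = 273·187/73 − 1
= 51051/73 − 1 ≈ 699.3 − 1 ≈ 698.3 → 698

N ≈ 698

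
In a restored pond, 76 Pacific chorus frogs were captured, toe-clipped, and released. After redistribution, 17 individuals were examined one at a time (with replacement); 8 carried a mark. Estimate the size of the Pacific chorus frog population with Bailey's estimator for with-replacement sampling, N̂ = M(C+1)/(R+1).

N = 152

N̂ = 76·(17+1)/(8+1) = 76·18/9 = 1368/9 = 152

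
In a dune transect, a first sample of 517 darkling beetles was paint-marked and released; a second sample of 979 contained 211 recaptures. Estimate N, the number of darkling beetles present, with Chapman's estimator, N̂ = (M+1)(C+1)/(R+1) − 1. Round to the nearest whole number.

N̂ = (517+1)(979+1)/(211+1) − 1 = 518·980/212 − 1
= 507640/212 − 1 ≈ 2394.5 − 1 ≈ 2393.5 → 2394

N ≈ 2394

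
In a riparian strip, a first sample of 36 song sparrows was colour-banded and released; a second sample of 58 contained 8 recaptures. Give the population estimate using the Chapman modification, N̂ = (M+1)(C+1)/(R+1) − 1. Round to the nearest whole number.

N ≈ 242

N̂ = (36+1)(58+1)/(8+1) − 1 = 37·59/9 − 1
= 2183/9 − 1 ≈ 242.6 − 1 ≈ 241.6 → 242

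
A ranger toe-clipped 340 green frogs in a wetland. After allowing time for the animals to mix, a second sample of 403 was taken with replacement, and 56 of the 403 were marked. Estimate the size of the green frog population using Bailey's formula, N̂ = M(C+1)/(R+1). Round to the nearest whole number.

N̂ = 340·(403+1)/(56+1) = 340·404/57 = 137360/57 ≈ 2409.8 → 2410

N ≈ 2410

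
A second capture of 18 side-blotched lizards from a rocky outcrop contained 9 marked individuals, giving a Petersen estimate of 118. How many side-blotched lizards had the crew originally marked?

From N = M·C/R: M = N·R / C = 118·9 / 18 = 1062 / 18 = 59.

M = 59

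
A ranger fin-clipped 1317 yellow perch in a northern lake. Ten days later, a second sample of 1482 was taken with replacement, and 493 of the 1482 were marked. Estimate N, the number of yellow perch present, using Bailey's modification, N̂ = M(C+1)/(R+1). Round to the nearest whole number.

N̂ = 1317·(1482+1)/(493+1) = 1317·1483/494 = 1953111/494 ≈ 3953.7 → 3954

N ≈ 3954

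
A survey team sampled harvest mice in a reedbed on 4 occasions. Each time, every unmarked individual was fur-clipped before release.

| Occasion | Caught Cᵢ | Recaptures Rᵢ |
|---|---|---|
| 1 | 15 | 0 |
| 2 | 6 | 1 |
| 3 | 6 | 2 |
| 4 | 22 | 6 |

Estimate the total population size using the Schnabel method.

N = 82

Marked at large before each occasion: Mᵢ = Σⱼ<ᵢ (Cⱼ − Rⱼ) → M1=0, M2=15, M3=20, M4=24
Σ MᵢCᵢ = 0·15 + 15·6 + 20·6 + 24·22 = 0 + 90 + 120 + 528 = 738
Σ Rᵢ = 0 + 1 + 2 + 6 = 9
N̂ = 738 / 9 = 82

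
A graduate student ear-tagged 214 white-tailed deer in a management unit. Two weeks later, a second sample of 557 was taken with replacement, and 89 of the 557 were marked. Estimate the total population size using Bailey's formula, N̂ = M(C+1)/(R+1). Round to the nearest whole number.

N̂ = 214·(557+1)/(89+1) = 214·558/90 = 119412/90 ≈ 1326.8 → 1327

N ≈ 1327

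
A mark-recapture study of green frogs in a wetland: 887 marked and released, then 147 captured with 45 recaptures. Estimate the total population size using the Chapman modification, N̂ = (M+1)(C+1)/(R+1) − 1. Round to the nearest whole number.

N ≈ 2856

N̂ = (887+1)(147+1)/(45+1) − 1 = 888·148/46 − 1
= 131424/46 − 1 ≈ 2857.0 − 1 ≈ 2856.0 → 2856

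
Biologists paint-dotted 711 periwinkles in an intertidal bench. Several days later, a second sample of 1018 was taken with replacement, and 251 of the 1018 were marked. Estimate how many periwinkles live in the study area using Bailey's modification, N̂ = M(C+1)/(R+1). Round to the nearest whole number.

N ≈ 2875

N̂ = 711·(1018+1)/(251+1) = 711·1019/252 = 724509/252 ≈ 2875.0 → 2875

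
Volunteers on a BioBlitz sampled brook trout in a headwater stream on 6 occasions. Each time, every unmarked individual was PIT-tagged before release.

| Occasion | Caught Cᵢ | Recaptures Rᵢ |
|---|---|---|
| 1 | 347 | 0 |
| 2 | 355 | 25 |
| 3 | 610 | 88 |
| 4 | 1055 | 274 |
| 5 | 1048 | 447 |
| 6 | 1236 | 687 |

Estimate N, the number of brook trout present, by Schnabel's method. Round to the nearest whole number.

Marked at large before each occasion: Mᵢ = Σⱼ<ᵢ (Cⱼ − Rⱼ) → M1=0, M2=347, M3=677, M4=1199, M5=1980, M6=2581
Σ MᵢCᵢ = 0·347 + 347·355 + 677·610 + 1199·1055 + 1980·1048 + 2581·1236 = 0 + 123185 + 412970 + 1264945 + 2075040 + 3190116 = 7066256
Σ Rᵢ = 0 + 25 + 88 + 274 + 447 + 687 = 1521
N̂ = 7066256 / 1521 ≈ 4645.8 → 4646

N ≈ 4646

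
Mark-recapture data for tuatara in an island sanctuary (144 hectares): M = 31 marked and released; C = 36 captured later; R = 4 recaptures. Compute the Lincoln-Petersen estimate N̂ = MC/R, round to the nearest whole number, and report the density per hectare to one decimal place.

N̂ = 31·36/4 = 1116/4 = 279
Density = N̂ / area = 279 / 144 ≈ 1.94 → 1.9 per hectare

density ≈ 1.9 tuatara per hectare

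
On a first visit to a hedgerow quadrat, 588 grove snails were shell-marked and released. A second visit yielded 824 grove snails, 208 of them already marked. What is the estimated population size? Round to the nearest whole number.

N = (588 × 824) / 208 = 484512 / 208 ≈ 2329.4 → 2329

N ≈ 2329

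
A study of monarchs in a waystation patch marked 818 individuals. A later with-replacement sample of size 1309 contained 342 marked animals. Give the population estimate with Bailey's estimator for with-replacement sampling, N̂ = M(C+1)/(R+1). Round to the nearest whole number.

N̂ = 818·(1309+1)/(342+1) = 818·1310/343 = 1071580/343 ≈ 3124.1 → 3124

N ≈ 3124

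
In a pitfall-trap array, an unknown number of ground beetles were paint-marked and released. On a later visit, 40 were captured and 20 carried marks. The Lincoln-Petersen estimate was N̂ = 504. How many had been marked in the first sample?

From N = M·C/R: M = N·R / C = 504·20 / 40 = 10080 / 40 = 252.

M = 252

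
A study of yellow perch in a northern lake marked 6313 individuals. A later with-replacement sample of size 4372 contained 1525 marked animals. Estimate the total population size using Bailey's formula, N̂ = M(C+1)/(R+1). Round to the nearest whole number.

N̂ = 6313·(4372+1)/(1525+1) = 6313·4373/1526 = 27606749/1526 ≈ 18090.9 → 18091

N ≈ 18,091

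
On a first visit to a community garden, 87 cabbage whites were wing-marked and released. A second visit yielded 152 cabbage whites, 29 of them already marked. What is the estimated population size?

N = 456

N = (87 × 152) / 29 = 13224 / 29 = 456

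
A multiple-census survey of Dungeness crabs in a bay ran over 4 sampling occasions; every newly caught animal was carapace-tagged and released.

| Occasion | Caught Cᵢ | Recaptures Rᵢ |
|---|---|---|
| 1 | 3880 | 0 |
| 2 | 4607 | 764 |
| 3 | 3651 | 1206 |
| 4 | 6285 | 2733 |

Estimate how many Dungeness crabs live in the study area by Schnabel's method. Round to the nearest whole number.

Marked at large before each occasion: Mᵢ = Σⱼ<ᵢ (Cⱼ − Rⱼ) → M1=0, M2=3880, M3=7723, M4=10168
Σ MᵢCᵢ = 0·3880 + 3880·4607 + 7723·3651 + 10168·6285 = 0 + 17875160 + 28196673 + 63905880 = 109977713
Σ Rᵢ = 0 + 764 + 1206 + 2733 = 4703
N̂ = 109977713 / 4703 ≈ 23384.6 → 23385

N ≈ 23,385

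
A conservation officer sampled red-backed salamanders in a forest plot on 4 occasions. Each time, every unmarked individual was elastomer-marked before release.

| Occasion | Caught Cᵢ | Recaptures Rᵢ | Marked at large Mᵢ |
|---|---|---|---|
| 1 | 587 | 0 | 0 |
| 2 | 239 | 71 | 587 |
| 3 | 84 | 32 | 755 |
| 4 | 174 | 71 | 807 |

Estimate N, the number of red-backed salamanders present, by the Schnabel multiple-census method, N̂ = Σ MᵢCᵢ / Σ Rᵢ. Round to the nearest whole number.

Σ MᵢCᵢ = 0·587 + 587·239 + 755·84 + 807·174 = 0 + 140293 + 63420 + 140418 = 344131
Σ Rᵢ = 0 + 71 + 32 + 71 = 174
N̂ = 344131 / 174 ≈ 1977.8 → 1978

N ≈ 1978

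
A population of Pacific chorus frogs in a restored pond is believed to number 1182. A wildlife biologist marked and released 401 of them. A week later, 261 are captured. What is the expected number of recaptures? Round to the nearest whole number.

expected recaptures ≈ 89

The marked fraction of the population is 401/1182, so in a sample of 261 expect C·(M/N) marked.
E[R] = 401 × 261 / 1182 = 104661 / 1182 ≈ 88.5 → 89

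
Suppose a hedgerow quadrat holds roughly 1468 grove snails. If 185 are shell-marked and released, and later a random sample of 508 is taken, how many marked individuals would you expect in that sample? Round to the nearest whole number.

expected recaptures ≈ 64

The marked fraction of the population is 185/1468, so in a sample of 508 expect C·(M/N) marked.
E[R] = 185 × 508 / 1468 = 93980 / 1468 ≈ 64.0 → 64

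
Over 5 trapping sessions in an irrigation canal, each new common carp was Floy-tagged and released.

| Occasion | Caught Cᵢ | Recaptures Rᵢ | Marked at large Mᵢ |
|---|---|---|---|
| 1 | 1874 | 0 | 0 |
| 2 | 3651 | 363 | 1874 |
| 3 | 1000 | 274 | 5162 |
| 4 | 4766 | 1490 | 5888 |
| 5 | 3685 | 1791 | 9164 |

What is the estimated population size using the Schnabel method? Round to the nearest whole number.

Σ MᵢCᵢ = 0·1874 + 1874·3651 + 5162·1000 + 5888·4766 + 9164·3685 = 0 + 6841974 + 5162000 + 28062208 + 33769340 = 73835522
Σ Rᵢ = 0 + 363 + 274 + 1490 + 1791 = 3918
N̂ = 73835522 / 3918 ≈ 18845.2 → 18845

N ≈ 18,845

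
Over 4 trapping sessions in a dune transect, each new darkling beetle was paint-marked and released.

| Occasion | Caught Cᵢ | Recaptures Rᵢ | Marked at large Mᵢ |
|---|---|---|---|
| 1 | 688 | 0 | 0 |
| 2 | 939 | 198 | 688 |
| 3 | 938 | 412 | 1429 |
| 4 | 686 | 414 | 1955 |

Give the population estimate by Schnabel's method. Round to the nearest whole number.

Σ MᵢCᵢ = 0·688 + 688·939 + 1429·938 + 1955·686 = 0 + 646032 + 1340402 + 1341130 = 3327564
Σ Rᵢ = 0 + 198 + 412 + 414 = 1024
N̂ = 3327564 / 1024 ≈ 3249.6 → 3250

N ≈ 3250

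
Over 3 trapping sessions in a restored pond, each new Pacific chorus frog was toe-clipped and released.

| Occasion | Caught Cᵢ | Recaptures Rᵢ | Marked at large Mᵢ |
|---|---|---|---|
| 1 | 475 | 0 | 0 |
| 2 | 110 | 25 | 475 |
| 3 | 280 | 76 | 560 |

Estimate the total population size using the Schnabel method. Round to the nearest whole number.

N ≈ 2070

Σ MᵢCᵢ = 0·475 + 475·110 + 560·280 = 0 + 52250 + 156800 = 209050
Σ Rᵢ = 0 + 25 + 76 = 101
N̂ = 209050 / 101 ≈ 2069.8 → 2070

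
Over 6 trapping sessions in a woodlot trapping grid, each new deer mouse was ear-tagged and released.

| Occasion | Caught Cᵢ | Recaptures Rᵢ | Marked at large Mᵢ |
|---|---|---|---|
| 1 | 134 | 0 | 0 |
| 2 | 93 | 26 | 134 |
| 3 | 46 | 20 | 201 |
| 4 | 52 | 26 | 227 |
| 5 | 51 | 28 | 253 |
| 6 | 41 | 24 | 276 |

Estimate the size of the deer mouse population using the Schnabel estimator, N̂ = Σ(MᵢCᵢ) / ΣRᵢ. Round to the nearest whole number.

N ≈ 466

Σ MᵢCᵢ = 0·134 + 134·93 + 201·46 + 227·52 + 253·51 + 276·41 = 0 + 12462 + 9246 + 11804 + 12903 + 11316 = 57731
Σ Rᵢ = 0 + 26 + 20 + 26 + 28 + 24 = 124
N̂ = 57731 / 124 ≈ 465.6 → 466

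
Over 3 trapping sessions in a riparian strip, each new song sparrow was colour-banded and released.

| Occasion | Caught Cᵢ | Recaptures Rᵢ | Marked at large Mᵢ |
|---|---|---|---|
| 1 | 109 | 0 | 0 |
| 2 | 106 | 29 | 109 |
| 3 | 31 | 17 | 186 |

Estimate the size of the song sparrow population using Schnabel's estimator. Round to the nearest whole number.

N ≈ 377

Σ MᵢCᵢ = 0·109 + 109·106 + 186·31 = 0 + 11554 + 5766 = 17320
Σ Rᵢ = 0 + 29 + 17 = 46
N̂ = 17320 / 46 ≈ 376.5 → 377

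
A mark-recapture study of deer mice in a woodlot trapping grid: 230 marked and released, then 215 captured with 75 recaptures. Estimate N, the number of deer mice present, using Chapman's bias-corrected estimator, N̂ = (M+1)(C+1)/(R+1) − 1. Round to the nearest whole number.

N̂ = (230+1)(215+1)/(75+1) − 1 = 231·216/76 − 1
= 49896/76 − 1 ≈ 656.5 − 1 ≈ 655.5 → 656

N ≈ 656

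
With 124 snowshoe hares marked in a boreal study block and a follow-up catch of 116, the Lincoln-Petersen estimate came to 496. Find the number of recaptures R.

From N = M·C/R: R = M·C / N = 124·116 / 496 = 14384 / 496 = 29.

R = 29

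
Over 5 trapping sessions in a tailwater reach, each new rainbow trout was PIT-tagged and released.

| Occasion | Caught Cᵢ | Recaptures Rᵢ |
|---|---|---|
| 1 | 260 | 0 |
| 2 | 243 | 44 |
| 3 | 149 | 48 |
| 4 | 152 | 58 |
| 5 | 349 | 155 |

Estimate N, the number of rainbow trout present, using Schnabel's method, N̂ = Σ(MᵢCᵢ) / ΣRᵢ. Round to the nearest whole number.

Marked at large before each occasion: Mᵢ = Σⱼ<ᵢ (Cⱼ − Rⱼ) → M1=0, M2=260, M3=459, M4=560, M5=654
Σ MᵢCᵢ = 0·260 + 260·243 + 459·149 + 560·152 + 654·349 = 0 + 63180 + 68391 + 85120 + 228246 = 444937
Σ Rᵢ = 0 + 44 + 48 + 58 + 155 = 305
N̂ = 444937 / 305 ≈ 1458.8 → 1459

N ≈ 1459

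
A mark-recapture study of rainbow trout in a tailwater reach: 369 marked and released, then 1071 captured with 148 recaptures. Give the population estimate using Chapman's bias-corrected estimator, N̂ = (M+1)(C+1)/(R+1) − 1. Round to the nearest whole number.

N ≈ 2661

N̂ = (369+1)(1071+1)/(148+1) − 1 = 370·1072/149 − 1
= 396640/149 − 1 ≈ 2662.0 − 1 ≈ 2661.0 → 2661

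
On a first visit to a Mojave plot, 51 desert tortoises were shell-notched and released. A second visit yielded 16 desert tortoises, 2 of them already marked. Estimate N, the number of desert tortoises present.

N = (51 × 16) / 2 = 816 / 2 = 408

N = 408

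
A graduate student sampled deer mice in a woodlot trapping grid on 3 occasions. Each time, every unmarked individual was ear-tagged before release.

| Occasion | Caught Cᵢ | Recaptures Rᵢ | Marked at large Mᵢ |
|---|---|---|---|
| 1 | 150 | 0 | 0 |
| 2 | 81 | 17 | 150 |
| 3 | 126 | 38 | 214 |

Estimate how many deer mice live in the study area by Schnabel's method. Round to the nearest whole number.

Σ MᵢCᵢ = 0·150 + 150·81 + 214·126 = 0 + 12150 + 26964 = 39114
Σ Rᵢ = 0 + 17 + 38 = 55
N̂ = 39114 / 55 ≈ 711.2 → 711

N ≈ 711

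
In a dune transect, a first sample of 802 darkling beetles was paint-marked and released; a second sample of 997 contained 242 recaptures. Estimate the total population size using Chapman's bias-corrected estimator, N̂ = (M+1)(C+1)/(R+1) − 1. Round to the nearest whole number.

N ≈ 3297

N̂ = (802+1)(997+1)/(242+1) − 1 = 803·998/243 − 1
= 801394/243 − 1 ≈ 3297.9 − 1 ≈ 3296.9 → 3297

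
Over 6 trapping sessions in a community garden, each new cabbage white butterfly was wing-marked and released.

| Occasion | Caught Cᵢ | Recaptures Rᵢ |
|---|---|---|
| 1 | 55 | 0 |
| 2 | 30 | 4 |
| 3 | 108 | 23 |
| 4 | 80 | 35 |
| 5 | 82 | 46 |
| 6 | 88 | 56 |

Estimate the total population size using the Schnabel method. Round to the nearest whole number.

N ≈ 382

Marked at large before each occasion: Mᵢ = Σⱼ<ᵢ (Cⱼ − Rⱼ) → M1=0, M2=55, M3=81, M4=166, M5=211, M6=247
Σ MᵢCᵢ = 0·55 + 55·30 + 81·108 + 166·80 + 211·82 + 247·88 = 0 + 1650 + 8748 + 13280 + 17302 + 21736 = 62716
Σ Rᵢ = 0 + 4 + 23 + 35 + 46 + 56 = 164
N̂ = 62716 / 164 ≈ 382.4 → 382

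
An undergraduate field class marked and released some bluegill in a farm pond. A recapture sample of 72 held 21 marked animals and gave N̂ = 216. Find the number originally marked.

From N = M·C/R: M = N·R / C = 216·21 / 72 = 4536 / 72 = 63.

M = 63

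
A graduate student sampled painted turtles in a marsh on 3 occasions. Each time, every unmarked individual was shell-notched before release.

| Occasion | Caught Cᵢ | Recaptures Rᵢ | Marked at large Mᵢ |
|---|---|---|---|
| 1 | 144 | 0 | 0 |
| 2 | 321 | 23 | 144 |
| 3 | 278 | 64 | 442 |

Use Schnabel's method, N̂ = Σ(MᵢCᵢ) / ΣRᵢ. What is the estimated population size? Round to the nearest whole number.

N ≈ 1944

Σ MᵢCᵢ = 0·144 + 144·321 + 442·278 = 0 + 46224 + 122876 = 169100
Σ Rᵢ = 0 + 23 + 64 = 87
N̂ = 169100 / 87 ≈ 1943.7 → 1944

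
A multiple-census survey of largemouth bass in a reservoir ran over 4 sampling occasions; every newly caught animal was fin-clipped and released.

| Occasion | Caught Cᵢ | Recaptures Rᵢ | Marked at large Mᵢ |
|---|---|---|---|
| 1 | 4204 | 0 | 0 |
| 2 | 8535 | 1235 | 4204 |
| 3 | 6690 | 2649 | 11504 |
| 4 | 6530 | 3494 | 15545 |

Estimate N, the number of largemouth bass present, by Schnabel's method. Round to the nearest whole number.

Σ MᵢCᵢ = 0·4204 + 4204·8535 + 11504·6690 + 15545·6530 = 0 + 35881140 + 76961760 + 101508850 = 214351750
Σ Rᵢ = 0 + 1235 + 2649 + 3494 = 7378
N̂ = 214351750 / 7378 ≈ 29052.8 → 29053

N ≈ 29,053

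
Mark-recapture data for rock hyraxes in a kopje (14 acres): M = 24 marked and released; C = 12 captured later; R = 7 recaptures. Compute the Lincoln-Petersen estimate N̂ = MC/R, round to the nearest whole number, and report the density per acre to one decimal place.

N̂ = 24·12/7 = 288/7 ≈ 41.1 → 41
Density = N̂ / area = 41 / 14 ≈ 2.93 → 2.9 per acre

density ≈ 2.9 rock hyraxes per acre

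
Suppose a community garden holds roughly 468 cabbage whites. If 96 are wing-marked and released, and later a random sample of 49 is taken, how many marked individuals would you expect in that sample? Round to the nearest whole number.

expected recaptures ≈ 10

Expected recaptures E[R] = M·C / N.
E[R] = 96 × 49 / 468 = 4704 / 468 ≈ 10.1 → 10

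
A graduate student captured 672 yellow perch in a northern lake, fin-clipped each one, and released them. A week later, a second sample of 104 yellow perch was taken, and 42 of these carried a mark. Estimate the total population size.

N = 1664

Lincoln-Petersen assumes M/N = R/C, so N = M·C / R.
N = (672 × 104) / 42 = 69888 / 42 = 1664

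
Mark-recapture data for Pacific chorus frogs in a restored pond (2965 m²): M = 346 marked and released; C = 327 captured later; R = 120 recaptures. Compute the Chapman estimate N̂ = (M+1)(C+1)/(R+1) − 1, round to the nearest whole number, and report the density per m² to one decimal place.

N̂ = 347·328/121 − 1 = 113816/121 − 1 ≈ 939.6 → 940
Density = N̂ / area = 940 / 2965 ≈ 0.32 → 0.3 per m²

density ≈ 0.3 Pacific chorus frogs per m²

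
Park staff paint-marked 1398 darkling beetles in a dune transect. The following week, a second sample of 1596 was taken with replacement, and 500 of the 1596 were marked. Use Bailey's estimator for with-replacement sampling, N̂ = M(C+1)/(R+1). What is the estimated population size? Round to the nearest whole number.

N ≈ 4456

N̂ = 1398·(1596+1)/(500+1) = 1398·1597/501 = 2232606/501 ≈ 4456.3 → 4456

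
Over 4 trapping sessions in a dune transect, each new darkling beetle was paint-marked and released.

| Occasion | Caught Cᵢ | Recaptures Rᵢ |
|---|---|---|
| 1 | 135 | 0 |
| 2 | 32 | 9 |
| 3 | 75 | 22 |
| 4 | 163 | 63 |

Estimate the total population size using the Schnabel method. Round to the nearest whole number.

N ≈ 538

Marked at large before each occasion: Mᵢ = Σⱼ<ᵢ (Cⱼ − Rⱼ) → M1=0, M2=135, M3=158, M4=211
Σ MᵢCᵢ = 0·135 + 135·32 + 158·75 + 211·163 = 0 + 4320 + 11850 + 34393 = 50563
Σ Rᵢ = 0 + 9 + 22 + 63 = 94
N̂ = 50563 / 94 ≈ 537.9 → 538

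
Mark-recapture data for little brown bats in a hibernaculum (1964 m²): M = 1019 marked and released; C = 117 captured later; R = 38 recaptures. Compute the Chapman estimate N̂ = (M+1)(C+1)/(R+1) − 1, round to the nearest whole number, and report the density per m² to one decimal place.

N̂ = 1020·118/39 − 1 = 120360/39 − 1 ≈ 3085.2 → 3085
Density = N̂ / area = 3085 / 1964 ≈ 1.57 → 1.6 per m²

density ≈ 1.6 little brown bats per m²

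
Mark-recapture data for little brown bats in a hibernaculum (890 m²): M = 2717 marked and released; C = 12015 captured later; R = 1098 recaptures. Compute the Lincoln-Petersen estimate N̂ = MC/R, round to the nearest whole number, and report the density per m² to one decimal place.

density ≈ 33.4 little brown bats per m²

N̂ = 2717·12015/1098 = 32644755/1098 ≈ 29731.1 → 29731
Density = N̂ / area = 29731 / 890 ≈ 33.41 → 33.4 per m²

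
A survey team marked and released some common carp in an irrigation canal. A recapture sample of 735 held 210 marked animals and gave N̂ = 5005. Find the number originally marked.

M = 1430

From N = M·C/R: M = N·R / C = 5005·210 / 735 = 1051050 / 735 = 1430.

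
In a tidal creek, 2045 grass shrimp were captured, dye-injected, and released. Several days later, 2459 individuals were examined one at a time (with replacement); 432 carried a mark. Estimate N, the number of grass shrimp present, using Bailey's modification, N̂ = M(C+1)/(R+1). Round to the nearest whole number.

N ≈ 11,618

N̂ = 2045·(2459+1)/(432+1) = 2045·2460/433 = 5030700/433 ≈ 11618.2 → 11618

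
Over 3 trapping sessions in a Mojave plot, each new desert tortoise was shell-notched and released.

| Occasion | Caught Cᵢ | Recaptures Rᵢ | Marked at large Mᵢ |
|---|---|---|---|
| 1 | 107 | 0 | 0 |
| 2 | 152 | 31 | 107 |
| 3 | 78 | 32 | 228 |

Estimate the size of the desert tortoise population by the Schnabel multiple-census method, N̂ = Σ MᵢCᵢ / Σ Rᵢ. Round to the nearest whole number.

N ≈ 540

Σ MᵢCᵢ = 0·107 + 107·152 + 228·78 = 0 + 16264 + 17784 = 34048
Σ Rᵢ = 0 + 31 + 32 = 63
N̂ = 34048 / 63 ≈ 540.4 → 540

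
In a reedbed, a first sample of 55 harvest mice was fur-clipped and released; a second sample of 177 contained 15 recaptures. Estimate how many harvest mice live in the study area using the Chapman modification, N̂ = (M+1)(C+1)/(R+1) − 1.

N = 622

N̂ = (55+1)(177+1)/(15+1) − 1 = 56·178/16 − 1
= 9968/16 − 1 = 623 − 1 = 622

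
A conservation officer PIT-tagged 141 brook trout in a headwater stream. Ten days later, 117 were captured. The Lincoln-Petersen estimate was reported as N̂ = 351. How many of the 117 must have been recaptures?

From N = M·C/R: R = M·C / N = 141·117 / 351 = 16497 / 351 = 47.

R = 47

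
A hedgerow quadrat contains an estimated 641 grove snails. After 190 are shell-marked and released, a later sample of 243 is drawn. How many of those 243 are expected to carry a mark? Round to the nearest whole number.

Expected recaptures E[R] = M·C / N.
E[R] = 190 × 243 / 641 = 46170 / 641 ≈ 72.0 → 72

expected recaptures ≈ 72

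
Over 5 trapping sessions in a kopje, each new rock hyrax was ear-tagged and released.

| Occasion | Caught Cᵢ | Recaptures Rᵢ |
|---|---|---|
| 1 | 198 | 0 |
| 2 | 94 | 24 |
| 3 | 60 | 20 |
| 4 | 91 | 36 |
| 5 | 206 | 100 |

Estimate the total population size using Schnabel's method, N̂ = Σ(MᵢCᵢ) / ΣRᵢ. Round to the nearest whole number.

N ≈ 764

Marked at large before each occasion: Mᵢ = Σⱼ<ᵢ (Cⱼ − Rⱼ) → M1=0, M2=198, M3=268, M4=308, M5=363
Σ MᵢCᵢ = 0·198 + 198·94 + 268·60 + 308·91 + 363·206 = 0 + 18612 + 16080 + 28028 + 74778 = 137498
Σ Rᵢ = 0 + 24 + 20 + 36 + 100 = 180
N̂ = 137498 / 180 ≈ 763.9 → 764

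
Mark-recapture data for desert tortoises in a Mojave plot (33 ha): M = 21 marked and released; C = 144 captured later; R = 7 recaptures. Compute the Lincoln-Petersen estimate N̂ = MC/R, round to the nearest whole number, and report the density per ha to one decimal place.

density ≈ 13.1 desert tortoises per ha

N̂ = 21·144/7 = 3024/7 = 432
Density = N̂ / area = 432 / 33 ≈ 13.09 → 13.1 per ha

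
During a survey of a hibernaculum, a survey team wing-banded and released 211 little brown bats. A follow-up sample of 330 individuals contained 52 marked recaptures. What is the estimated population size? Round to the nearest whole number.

N ≈ 1339

If marked individuals mix randomly, R/C ≈ M/N, giving N ≈ M·C/R.
N = (211 × 330) / 52 = 69630 / 52 ≈ 1339.0 → 1339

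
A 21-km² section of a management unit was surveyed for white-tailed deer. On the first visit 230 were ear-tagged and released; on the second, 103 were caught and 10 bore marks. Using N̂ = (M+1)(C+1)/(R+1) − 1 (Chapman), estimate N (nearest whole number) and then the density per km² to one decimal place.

N̂ = 231·104/11 − 1 = 24024/11 − 1 = 2183
Density = N̂ / area = 2183 / 21 ≈ 103.95 → 104.0 per km²

density ≈ 104.0 white-tailed deer per km²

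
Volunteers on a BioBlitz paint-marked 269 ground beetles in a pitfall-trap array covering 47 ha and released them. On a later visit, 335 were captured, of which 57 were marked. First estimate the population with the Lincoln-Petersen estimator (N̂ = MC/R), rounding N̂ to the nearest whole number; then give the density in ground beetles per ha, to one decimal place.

density ≈ 33.6 ground beetles per ha

N̂ = 269·335/57 = 90115/57 ≈ 1581.0 → 1581
Density = N̂ / area = 1581 / 47 ≈ 33.64 → 33.6 per ha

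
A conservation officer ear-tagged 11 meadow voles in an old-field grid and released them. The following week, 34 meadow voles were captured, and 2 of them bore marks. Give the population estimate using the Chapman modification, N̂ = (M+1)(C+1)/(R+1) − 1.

N = 139

N̂ = (11+1)(34+1)/(2+1) − 1 = 12·35/3 − 1
= 420/3 − 1 = 140 − 1 = 139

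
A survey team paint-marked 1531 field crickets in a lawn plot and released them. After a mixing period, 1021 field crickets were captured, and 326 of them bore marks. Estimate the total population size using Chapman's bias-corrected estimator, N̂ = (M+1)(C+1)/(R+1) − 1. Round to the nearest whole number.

N ≈ 4787

N̂ = (1531+1)(1021+1)/(326+1) − 1 = 1532·1022/327 − 1
= 1565704/327 − 1 ≈ 4788.1 − 1 ≈ 4787.1 → 4787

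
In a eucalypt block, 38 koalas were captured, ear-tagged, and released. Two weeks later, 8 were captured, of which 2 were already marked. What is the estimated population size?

N = 152

Lincoln-Petersen assumes M/N = R/C, so N = M·C / R.
N = (38 × 8) / 2 = 304 / 2 = 152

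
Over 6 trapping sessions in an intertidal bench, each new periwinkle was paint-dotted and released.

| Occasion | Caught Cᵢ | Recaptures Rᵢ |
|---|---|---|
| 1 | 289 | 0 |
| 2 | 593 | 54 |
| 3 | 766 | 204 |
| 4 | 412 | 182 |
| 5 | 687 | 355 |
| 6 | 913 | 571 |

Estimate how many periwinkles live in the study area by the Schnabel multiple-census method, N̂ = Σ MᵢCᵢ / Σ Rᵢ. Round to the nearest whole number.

Marked at large before each occasion: Mᵢ = Σⱼ<ᵢ (Cⱼ − Rⱼ) → M1=0, M2=289, M3=828, M4=1390, M5=1620, M6=1952
Σ MᵢCᵢ = 0·289 + 289·593 + 828·766 + 1390·412 + 1620·687 + 1952·913 = 0 + 171377 + 634248 + 572680 + 1112940 + 1782176 = 4273421
Σ Rᵢ = 0 + 54 + 204 + 182 + 355 + 571 = 1366
N̂ = 4273421 / 1366 ≈ 3128.4 → 3128

N ≈ 3128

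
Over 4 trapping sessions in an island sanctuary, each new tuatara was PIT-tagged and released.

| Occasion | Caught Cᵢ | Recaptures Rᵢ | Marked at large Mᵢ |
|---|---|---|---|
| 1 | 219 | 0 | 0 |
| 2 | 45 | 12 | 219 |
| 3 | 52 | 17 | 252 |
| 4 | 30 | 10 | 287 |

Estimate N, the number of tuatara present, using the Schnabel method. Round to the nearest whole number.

N ≈ 809

Σ MᵢCᵢ = 0·219 + 219·45 + 252·52 + 287·30 = 0 + 9855 + 13104 + 8610 = 31569
Σ Rᵢ = 0 + 12 + 17 + 10 = 39
N̂ = 31569 / 39 ≈ 809.46 → 809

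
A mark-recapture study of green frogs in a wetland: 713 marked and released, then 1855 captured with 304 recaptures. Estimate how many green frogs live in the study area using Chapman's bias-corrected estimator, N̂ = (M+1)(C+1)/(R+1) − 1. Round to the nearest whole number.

N ≈ 4344

N̂ = (713+1)(1855+1)/(304+1) − 1 = 714·1856/305 − 1
= 1325184/305 − 1 ≈ 4344.9 − 1 ≈ 4343.9 → 4344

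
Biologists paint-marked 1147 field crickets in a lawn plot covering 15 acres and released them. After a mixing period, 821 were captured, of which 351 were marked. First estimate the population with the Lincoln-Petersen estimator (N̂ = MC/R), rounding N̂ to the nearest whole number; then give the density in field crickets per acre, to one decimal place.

N̂ = 1147·821/351 = 941687/351 ≈ 2682.9 → 2683
Density = N̂ / area = 2683 / 15 ≈ 178.87 → 178.9 per acre

density ≈ 178.9 field crickets per acre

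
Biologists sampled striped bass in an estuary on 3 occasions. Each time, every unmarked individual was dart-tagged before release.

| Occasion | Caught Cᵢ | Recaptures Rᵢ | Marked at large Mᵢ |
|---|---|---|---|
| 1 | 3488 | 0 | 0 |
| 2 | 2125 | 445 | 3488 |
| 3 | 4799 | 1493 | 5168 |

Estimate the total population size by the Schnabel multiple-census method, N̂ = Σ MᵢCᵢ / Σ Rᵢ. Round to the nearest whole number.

N ≈ 16,622

Σ MᵢCᵢ = 0·3488 + 3488·2125 + 5168·4799 = 0 + 7412000 + 24801232 = 32213232
Σ Rᵢ = 0 + 445 + 1493 = 1938
N̂ = 32213232 / 1938 ≈ 16621.9 → 16622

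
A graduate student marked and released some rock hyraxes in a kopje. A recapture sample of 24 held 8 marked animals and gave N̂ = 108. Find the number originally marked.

M = 36

From N = M·C/R: M = N·R / C = 108·8 / 24 = 864 / 24 = 36.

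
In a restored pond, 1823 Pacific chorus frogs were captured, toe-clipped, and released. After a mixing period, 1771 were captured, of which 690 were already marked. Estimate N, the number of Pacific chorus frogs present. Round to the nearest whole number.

N ≈ 4679

If marked individuals mix randomly, R/C ≈ M/N, giving N ≈ M·C/R.
N = (1823 × 1771) / 690 = 3228533 / 690 ≈ 4679.0 → 4679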